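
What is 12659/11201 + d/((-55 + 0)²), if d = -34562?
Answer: -31712317/3080275 ≈ -10.295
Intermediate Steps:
12659/11201 + d/((-55 + 0)²) = 12659/11201 - 34562/(-55 + 0)² = 12659*(1/11201) - 34562/((-55)²) = 12659/11201 - 34562/3025 = 12659/11201 - 34562*1/3025 = 12659/11201 - 3142/275 = -31712317/3080275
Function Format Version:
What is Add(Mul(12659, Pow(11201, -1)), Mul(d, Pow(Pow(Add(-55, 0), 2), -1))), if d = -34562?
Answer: Rational(-31712317, 3080275) ≈ -10.295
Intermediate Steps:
Add(Mul(12659, Pow(11201, -1)), Mul(d, Pow(Pow(Add(-55, 0), 2), -1))) = Add(Mul(12659, Pow(11201, -1)), Mul(-34562, Pow(Pow(Add(-55, 0), 2), -1))) = Add(Mul(12659, Rational(1, 11201)), Mul(-34562, Pow(Pow(-55, 2), -1))) = Add(Rational(12659, 11201), Mul(-34562, Pow(3025, -1))) = Add(Rational(12659, 11201), Mul(-34562, Rational(1, 3025))) = Add(Rational(12659, 11201), Rational(-3142, 275)) = Rational(-31712317, 3080275)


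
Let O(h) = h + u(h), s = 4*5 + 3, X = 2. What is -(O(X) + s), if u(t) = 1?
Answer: -26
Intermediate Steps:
s = 23 (s = 20 + 3 = 23)
O(h) = 1 + h (O(h) = h + 1 = 1 + h)
-(O(X) + s) = -((1 + 2) + 23) = -(3 + 23) = -1*26 = -26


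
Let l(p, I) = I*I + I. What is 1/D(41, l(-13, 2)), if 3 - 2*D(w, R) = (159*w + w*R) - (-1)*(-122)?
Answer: -1/3320 ≈ -0.00030120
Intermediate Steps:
l(p, I) = I + I**2 (l(p, I) = I**2 + I = I + I**2)
D(w, R) = 125/2 - 159*w/2 - R*w/2 (D(w, R) = 3/2 - ((159*w + w*R) - (-1)*(-122))/2 = 3/2 - ((159*w + R*w) - 1*122)/2 = 3/2 - ((159*w + R*w) - 122)/2 = 3/2 - (-122 + 159*w + R*w)/2 = 3/2 + (61 - 159*w/2 - R*w/2) = 125/2 - 159*w/2 - R*w/2)
1/D(41, l(-13, 2)) = 1/(125/2 - 159/2*41 - 1/2*2*(1 + 2)*41) = 1/(125/2 - 6519/2 - 1/2*2*3*41) = 1/(125/2 - 6519/2 - 1/2*6*41) = 1/(125/2 - 6519/2 - 123) = 1/(-3320) = -1/3320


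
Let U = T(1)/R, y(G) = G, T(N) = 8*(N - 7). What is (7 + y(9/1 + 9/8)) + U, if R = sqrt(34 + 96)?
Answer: 137/8 - 24*sqrt(130)/65 ≈ 12.915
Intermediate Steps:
R = sqrt(130) ≈ 11.402
T(N) = -56 + 8*N (T(N) = 8*(-7 + N) = -56 + 8*N)
U = -24*sqrt(130)/65 (U = (-56 + 8*1)/(sqrt(130)) = (-56 + 8)*(sqrt(130)/130) = -24*sqrt(130)/65 ≈ -4.2099)
(7 + y(9/1 + 9/8)) + U = (7 + (9/1 + 9/8)) - 24*sqrt(130)/65 = (7 + (9*1 + 9*(1/8))) - 24*sqrt(130)/65 = (7 + (9 + 9/8)) - 24*sqrt(130)/65 = (7 + 81/8) - 24*sqrt(130)/65 = 137/8 - 24*sqrt(130)/65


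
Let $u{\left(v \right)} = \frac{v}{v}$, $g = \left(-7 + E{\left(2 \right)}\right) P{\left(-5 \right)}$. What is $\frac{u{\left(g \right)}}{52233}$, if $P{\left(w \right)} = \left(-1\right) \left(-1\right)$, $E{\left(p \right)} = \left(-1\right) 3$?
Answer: $\frac{1}{52233} \approx 1.9145 \cdot 10^{-5}$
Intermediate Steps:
$E{\left(p \right)} = -3$
$P{\left(w \right)} = 1$
$g = -10$ ($g = \left(-7 - 3\right) 1 = \left(-10\right) 1 = -10$)
$u{\left(v \right)} = 1$
$\frac{u{\left(g \right)}}{52233} = 1 \cdot \frac{1}{52233} = \frac{1}{52233}$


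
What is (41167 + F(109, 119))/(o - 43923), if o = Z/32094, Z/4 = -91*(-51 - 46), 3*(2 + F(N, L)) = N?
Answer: -661157796/704814727 ≈ -0.93806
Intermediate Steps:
F(N, L) = -2 + N/3
Z = 35308 (Z = 4*(-91*(-51 - 46)) = 4*(-91*(-97)) = 4*8827 = 35308)
o = 17654/16047 (o = 35308/32094 = 35308*(1/32094) = 17654/16047 ≈ 1.1001)
(41167 + F(109, 119))/(o - 43923) = (41167 + (-2 + (⅓)*109))/(17654/16047 - 43923) = (41167 + (-2 + 109/3))/(-704814727/16047) = (41167 + 103/3)*(-16047/704814727) = (123604/3)*(-16047/704814727) = -661157796/704814727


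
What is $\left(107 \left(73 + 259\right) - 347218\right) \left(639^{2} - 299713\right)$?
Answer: $-33852461952$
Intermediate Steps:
$\left(107 \left(73 + 259\right) - 347218\right) \left(639^{2} - 299713\right) = \left(107 \cdot 332 - 347218\right) \left(408321 - 299713\right) = \left(35524 - 347218\right) 108608 = \left(-311694\right) 108608 = -33852461952$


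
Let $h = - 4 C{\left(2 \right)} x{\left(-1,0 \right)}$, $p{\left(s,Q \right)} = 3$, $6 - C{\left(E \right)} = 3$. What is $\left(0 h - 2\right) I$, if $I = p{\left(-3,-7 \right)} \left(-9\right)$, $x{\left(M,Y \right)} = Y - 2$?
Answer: $54$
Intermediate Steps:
$x{\left(M,Y \right)} = -2 + Y$
$C{\left(E \right)} = 3$ ($C{\left(E \right)} = 6 - 3 = 3$)
$h = 24$ ($h = \left(-4\right) 3 \left(-2 + 0\right) = \left(-12\right) \left(-2\right) = 24$)
$I = -27$ ($I = 3 \left(-9\right) = -27$)
$\left(0 h - 2\right) I = \left(0 \cdot 24 - 2\right) \left(-27\right) = \left(0 - 2\right) \left(-27\right) = \left(-2\right) \left(-27\right) = 54$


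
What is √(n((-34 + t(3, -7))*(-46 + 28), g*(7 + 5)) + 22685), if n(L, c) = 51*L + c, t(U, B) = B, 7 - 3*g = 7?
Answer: √60323 ≈ 245.61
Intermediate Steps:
g = 0 (g = 7/3 - ⅓*7 = 7/3 - 7/3 = 0)
n(L, c) = c + 51*L
√(n((-34 + t(3, -7))*(-46 + 28), g*(7 + 5)) + 22685) = √((0*(7 + 5) + 51*((-34 - 7)*(-46 + 28))) + 22685) = √((0*12 + 51*(-41*(-18))) + 22685) = √((0 + 51*738) + 22685) = √((0 + 37638) + 22685) = √(37638 + 22685) = √60323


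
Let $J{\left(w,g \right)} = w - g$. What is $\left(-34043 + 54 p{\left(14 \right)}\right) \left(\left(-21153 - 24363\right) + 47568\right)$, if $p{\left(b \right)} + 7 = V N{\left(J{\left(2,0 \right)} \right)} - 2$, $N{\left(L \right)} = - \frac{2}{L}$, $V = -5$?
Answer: $-70299468$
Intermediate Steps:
$p{\left(b \right)} = -4$ ($p{\left(b \right)} = -7 - \left(2 + 5 \left(- \frac{2}{2 - 0}\right)\right) = -7 - \left(2 + 5 \left(- \frac{2}{2 + 0}\right)\right) = -7 - \left(2 + 5 \left(- \frac{2}{2}\right)\right) = -7 - \left(2 + 5 \left(\left(-2\right) \frac{1}{2}\right)\right) = -7 - -3 = -7 + \left(5 - 2\right) = -7 + 3 = -4$)
$\left(-34043 + 54 p{\left(14 \right)}\right) \left(\left(-21153 - 24363\right) + 47568\right) = \left(-34043 + 54 \left(-4\right)\right) \left(\left(-21153 - 24363\right) + 47568\right) = \left(-34043 - 216\right) \left(-45516 + 47568\right) = \left(-34259\right) 2052 = -70299468$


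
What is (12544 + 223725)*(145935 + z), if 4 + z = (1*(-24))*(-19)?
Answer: 34586710103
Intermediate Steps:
z = 452 (z = -4 + (1*(-24))*(-19) = -4 - 24*(-19) = -4 + 456 = 452)
(12544 + 223725)*(145935 + z) = (12544 + 223725)*(145935 + 452) = 236269*146387 = 34586710103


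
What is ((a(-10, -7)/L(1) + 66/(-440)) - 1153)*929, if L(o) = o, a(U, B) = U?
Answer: -21611327/20 ≈ -1.0806e+6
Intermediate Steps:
((a(-10, -7)/L(1) + 66/(-440)) - 1153)*929 = ((-10/1 + 66/(-440)) - 1153)*929 = ((-10*1 + 66*(-1/440)) - 1153)*929 = ((-10 - 3/20) - 1153)*929 = (-203/20 - 1153)*929 = -23263/20*929 = -21611327/20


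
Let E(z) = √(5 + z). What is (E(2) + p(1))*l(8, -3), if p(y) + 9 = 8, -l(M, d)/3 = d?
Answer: -9 + 9*√7 ≈ 14.812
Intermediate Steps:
l(M, d) = -3*d
p(y) = -1 (p(y) = -9 + 8 = -1)
(E(2) + p(1))*l(8, -3) = (√(5 + 2) - 1)*(-3*(-3)) = (√7 - 1)*9 = (-1 + √7)*9 = -9 + 9*√7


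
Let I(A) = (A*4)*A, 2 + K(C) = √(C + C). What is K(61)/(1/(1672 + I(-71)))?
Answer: -43672 + 21836*√122 ≈ 1.9751e+5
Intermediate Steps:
K(C) = -2 + √2*√C (K(C) = -2 + √(C + C) = -2 + √(2*C) = -2 + √2*√C)
I(A) = 4*A² (I(A) = (4*A)*A = 4*A²)
K(61)/(1/(1672 + I(-71))) = (-2 + √2*√61)/(1/(1672 + 4*(-71)²)) = (-2 + √122)/(1/(1672 + 4*5041)) = (-2 + √122)/(1/(1672 + 20164)) = (-2 + √122)/(1/21836) = (-2 + √122)*21836 = -43672 + 21836*√122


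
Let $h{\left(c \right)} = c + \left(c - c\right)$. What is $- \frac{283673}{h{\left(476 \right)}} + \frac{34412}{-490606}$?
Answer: $- \frac{69594027975}{116764228} \approx -596.02$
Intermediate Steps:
$h{\left(c \right)} = c$ ($h{\left(c \right)} = c + 0 = c$)
$- \frac{283673}{h{\left(476 \right)}} + \frac{34412}{-490606} = - \frac{283673}{476} + \frac{34412}{-490606} = \left(-283673\right) \frac{1}{476} + 34412 \left(- \frac{1}{490606}\right) = - \frac{283673}{476} - \frac{17206}{245303} = - \frac{69594027975}{116764228}$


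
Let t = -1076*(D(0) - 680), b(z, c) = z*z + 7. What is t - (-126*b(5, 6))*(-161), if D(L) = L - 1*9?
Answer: 92212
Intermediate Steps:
D(L) = -9 + L (D(L) = L - 9 = -9 + L)
b(z, c) = 7 + z**2 (b(z, c) = z**2 + 7 = 7 + z**2)
t = 741364 (t = -1076*((-9 + 0) - 680) = -1076*(-9 - 680) = -1076*(-689) = 741364)
t - (-126*b(5, 6))*(-161) = 741364 - (-126*(7 + 5**2))*(-161) = 741364 - (-126*(7 + 25))*(-161) = 741364 - (-126*32)*(-161) = 741364 - (-4032)*(-161) = 741364 - 1*649152 = 741364 - 649152 = 92212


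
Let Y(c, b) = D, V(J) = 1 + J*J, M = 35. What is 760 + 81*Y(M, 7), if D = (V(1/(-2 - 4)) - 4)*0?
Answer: 760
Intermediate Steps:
V(J) = 1 + J**2
D = 0 (D = ((1 + (1/(-2 - 4))**2) - 4)*0 = ((1 + (1/(-6))**2) - 4)*0 = ((1 + (-1/6)**2) - 4)*0 = ((1 + 1/36) - 4)*0 = (37/36 - 4)*0 = -107/36*0 = 0)
Y(c, b) = 0
760 + 81*Y(M, 7) = 760 + 81*0 = 760 + 0 = 760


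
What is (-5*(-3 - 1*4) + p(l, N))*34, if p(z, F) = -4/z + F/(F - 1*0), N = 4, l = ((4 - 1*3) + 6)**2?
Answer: 59840/49 ≈ 1221.2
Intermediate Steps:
l = 49 (l = ((4 - 3) + 6)**2 = (1 + 6)**2 = 7**2 = 49)
p(z, F) = 1 - 4/z (p(z, F) = -4/z + F/(F + 0) = -4/z + F/F = -4/z + 1 = 1 - 4/z)
(-5*(-3 - 1*4) + p(l, N))*34 = (-5*(-3 - 1*4) + (-4 + 49)/49)*34 = (-5*(-3 - 4) + (1/49)*45)*34 = (-5*(-7) + 45/49)*34 = (35 + 45/49)*34 = (1760/49)*34 = 59840/49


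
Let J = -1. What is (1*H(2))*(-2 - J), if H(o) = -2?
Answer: 2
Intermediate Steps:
(1*H(2))*(-2 - J) = (1*(-2))*(-2 - 1*(-1)) = -2*(-2 + 1) = -2*(-1) = 2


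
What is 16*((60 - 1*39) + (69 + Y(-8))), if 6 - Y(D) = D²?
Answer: 512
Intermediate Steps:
Y(D) = 6 - D²
16*((60 - 1*39) + (69 + Y(-8))) = 16*((60 - 1*39) + (69 + (6 - 1*(-8)²))) = 16*((60 - 39) + (69 + (6 - 1*64))) = 16*(21 + (69 + (6 - 64))) = 16*(21 + (69 - 58)) = 16*(21 + 11) = 16*32 = 512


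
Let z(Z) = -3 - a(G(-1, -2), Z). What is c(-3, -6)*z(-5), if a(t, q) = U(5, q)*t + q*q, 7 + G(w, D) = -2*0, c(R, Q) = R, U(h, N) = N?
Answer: 189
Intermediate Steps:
G(w, D) = -7 (G(w, D) = -7 - 2*0 = -7 + 0 = -7)
a(t, q) = q**2 + q*t (a(t, q) = q*t + q*q = q*t + q**2 = q**2 + q*t)
z(Z) = -3 - Z*(-7 + Z) (z(Z) = -3 - Z*(Z - 7) = -3 - Z*(-7 + Z))
c(-3, -6)*z(-5) = -3*(-3 - 1*(-5)**2 + 7*(-5)) = -3*(-3 - 1*25 - 35) = -3*(-3 - 25 - 35) = -3*(-63) = 189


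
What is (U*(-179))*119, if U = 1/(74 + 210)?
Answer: -21301/284 ≈ -75.004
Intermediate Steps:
U = 1/284 ≈ 0.0035211
(U*(-179))*119 = ((1/284)*(-179))*119 = -179/284*119 = -21301/284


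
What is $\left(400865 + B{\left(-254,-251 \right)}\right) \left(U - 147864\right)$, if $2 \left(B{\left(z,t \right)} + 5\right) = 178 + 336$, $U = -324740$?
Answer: $-189569498668$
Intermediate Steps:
$B{\left(z,t \right)} = 252$ ($B{\left(z,t \right)} = -5 + \frac{178 + 336}{2} = -5 + \frac{1}{2} \cdot 514 = -5 + 257 = 252$)
$\left(400865 + B{\left(-254,-251 \right)}\right) \left(U - 147864\right) = \left(400865 + 252\right) \left(-324740 - 147864\right) = 401117 \left(-472604\right) = -189569498668$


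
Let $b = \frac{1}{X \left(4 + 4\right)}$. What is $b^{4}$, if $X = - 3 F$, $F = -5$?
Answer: $\frac{1}{207360000} \approx 4.8225 \cdot 10^{-9}$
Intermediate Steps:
$X = 15$ ($X = \left(-3\right) \left(-5\right) = 15$)
$b = \frac{1}{120}$ ($b = \frac{1}{15 \left(4 + 4\right)} = \frac{1}{15 \cdot 8} = \frac{1}{120} \approx 0.0083333$)
$b^{4} = \left(\frac{1}{120}\right)^{4} = \frac{1}{207360000}$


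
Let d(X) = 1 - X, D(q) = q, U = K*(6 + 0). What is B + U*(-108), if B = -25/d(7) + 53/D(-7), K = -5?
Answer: 135937/42 ≈ 3236.6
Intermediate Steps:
U = -30 (U = -5*(6 + 0) = -5*6 = -30)
B = -143/42 (B = -25/(1 - 1*7) + 53/(-7) = -25/(1 - 7) + 53*(-⅐) = -25/(-6) - 53/7 = -25*(-⅙) - 53/7 = 25/6 - 53/7 = -143/42 ≈ -3.4048)
B + U*(-108) = -143/42 - 30*(-108) = -143/42 + 3240 = 135937/42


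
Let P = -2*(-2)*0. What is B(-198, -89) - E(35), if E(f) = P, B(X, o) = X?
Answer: -198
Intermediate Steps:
P = 0 (P = 4*0 = 0)
E(f) = 0
B(-198, -89) - E(35) = -198 - 1*0 = -198 + 0 = -198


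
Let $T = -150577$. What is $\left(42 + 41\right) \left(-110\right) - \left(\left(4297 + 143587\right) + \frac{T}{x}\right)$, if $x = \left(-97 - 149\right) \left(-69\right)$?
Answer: $- \frac{2665005059}{16974} \approx -1.5701 \cdot 10^{5}$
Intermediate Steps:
$x = 16974$ ($x = \left(-246\right) \left(-69\right) = 16974$)
$\left(42 + 41\right) \left(-110\right) - \left(\left(4297 + 143587\right) + \frac{T}{x}\right) = \left(42 + 41\right) \left(-110\right) - \left(\left(4297 + 143587\right) - \frac{150577}{16974}\right) = 83 \left(-110\right) - \left(147884 - \frac{150577}{16974}\right) = -9130 - \left(147884 - \frac{150577}{16974}\right) = -9130 - \frac{2510032439}{16974} = - \frac{2665005059}{16974}$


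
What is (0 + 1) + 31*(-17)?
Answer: -526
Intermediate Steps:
(0 + 1) + 31*(-17) = 1 - 527 = -526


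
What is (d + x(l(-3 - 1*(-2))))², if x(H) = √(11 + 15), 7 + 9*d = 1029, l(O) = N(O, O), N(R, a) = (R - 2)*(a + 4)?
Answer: 1046590/81 + 2044*√26/9 ≈ 14079.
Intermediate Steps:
N(R, a) = (-2 + R)*(4 + a)
l(O) = -8 + O² + 2*O (l(O) = -8 - 2*O + 4*O + O*O = -8 - 2*O + 4*O + O² = -8 + O² + 2*O)
d = 1022/9 (d = -7/9 + (⅑)*1029 = -7/9 + 343/3 = 1022/9 ≈ 113.56)
x(H) = √26
(d + x(l(-3 - 1*(-2))))² = (1022/9 + √26)²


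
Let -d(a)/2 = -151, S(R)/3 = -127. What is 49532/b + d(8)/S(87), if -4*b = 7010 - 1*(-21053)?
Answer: -11994542/1527429 ≈ -7.8528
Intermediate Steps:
S(R) = -381 (S(R) = 3*(-127) = -381)
b = -28063/4 (b = -(7010 - 1*(-21053))/4 = -(7010 + 21053)/4 = -1/4*28063 = -28063/4 ≈ -7015.8)
d(a) = 302 (d(a) = -2*(-151) = 302)
49532/b + d(8)/S(87) = 49532/(-28063/4) + 302/(-381) = 49532*(-4/28063) + 302*(-1/381) = -28304/4009 - 302/381 = -11994542/1527429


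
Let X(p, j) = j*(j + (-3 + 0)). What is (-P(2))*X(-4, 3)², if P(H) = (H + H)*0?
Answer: 0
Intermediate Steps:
X(p, j) = j*(-3 + j) (X(p, j) = j*(j - 3) = j*(-3 + j))
P(H) = 0 (P(H) = (2*H)*0 = 0)
(-P(2))*X(-4, 3)² = (-1*0)*(3*(-3 + 3))² = 0*(3*0)² = 0*0² = 0*0 = 0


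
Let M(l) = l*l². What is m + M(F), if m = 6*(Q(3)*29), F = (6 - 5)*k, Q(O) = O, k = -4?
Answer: 458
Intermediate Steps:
F = -4 (F = (6 - 5)*(-4) = 1*(-4) = -4)
M(l) = l³
m = 522 (m = 6*(3*29) = 6*87 = 522)
m + M(F) = 522 + (-4)³ = 522 - 64 = 458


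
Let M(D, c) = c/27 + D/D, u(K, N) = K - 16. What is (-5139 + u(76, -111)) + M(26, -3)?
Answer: -45703/9 ≈ -5078.1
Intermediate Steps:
u(K, N) = -16 + K
M(D, c) = 1 + c/27 (M(D, c) = c*(1/27) + 1 = c/27 + 1 = 1 + c/27)
(-5139 + u(76, -111)) + M(26, -3) = (-5139 + (-16 + 76)) + (1 + (1/27)*(-3)) = (-5139 + 60) + (1 - ⅑) = -5079 + 8/9 = -45703/9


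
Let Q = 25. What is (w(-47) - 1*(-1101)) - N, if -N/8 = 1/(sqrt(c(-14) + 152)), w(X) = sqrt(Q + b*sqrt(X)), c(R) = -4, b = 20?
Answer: 1101 + sqrt(25 + 20*I*sqrt(47)) + 4*sqrt(37)/37 ≈ 1110.7 + 7.5622*I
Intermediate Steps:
w(X) = sqrt(25 + 20*sqrt(X))
N = -4*sqrt(37)/37 (N = -8/sqrt(-4 + 152) = -8*sqrt(37)/74 = -4*sqrt(37)/37 ≈ -0.65760)
(w(-47) - 1*(-1101)) - N = (sqrt(25 + 20*sqrt(-47)) - 1*(-1101)) - (-4)*sqrt(37)/37 = (sqrt(25 + 20*(I*sqrt(47))) + 1101) + 4*sqrt(37)/37 = (sqrt(25 + 20*I*sqrt(47)) + 1101) + 4*sqrt(37)/37 = (1101 + sqrt(25 + 20*I*sqrt(47))) + 4*sqrt(37)/37 = 1101 + sqrt(25 + 20*I*sqrt(47)) + 4*sqrt(37)/37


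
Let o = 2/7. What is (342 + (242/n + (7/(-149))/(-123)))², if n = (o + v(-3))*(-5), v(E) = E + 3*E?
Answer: 1006019724938596/8396973225 ≈ 1.1981e+5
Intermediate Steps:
o = 2/7 (o = 2*(⅐) = 2/7 ≈ 0.28571)
v(E) = 4*E
n = 410/7 (n = (2/7 + 4*(-3))*(-5) = (2/7 - 12)*(-5) = -82/7*(-5) = 410/7 ≈ 58.571)
(342 + (242/n + (7/(-149))/(-123)))² = (342 + (242/(410/7) + (7/(-149))/(-123)))² = (342 + (242*(7/410) + (7*(-1/149))*(-1/123)))² = (342 + (847/205 - 7/149*(-1/123)))² = (342 + (847/205 + 7/18327))² = (342 + 378644/91635)² = (31717814/91635)² = 1006019724938596/8396973225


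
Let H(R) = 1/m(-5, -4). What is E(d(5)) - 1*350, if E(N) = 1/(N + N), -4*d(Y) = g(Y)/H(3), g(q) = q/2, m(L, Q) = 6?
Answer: -5252/15 ≈ -350.13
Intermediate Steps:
H(R) = 1/6
g(q) = q/2 (g(q) = q*(1/2) = q/2)
d(Y) = -3*Y/4 (d(Y) = -Y/2/(4*1/6) = -Y/2*6/4 = -3*Y/4)
E(N) = 1/(2*N)
E(d(5)) - 1*350 = 1/(2*((-3/4*5))) - 1*350 = 1/(2*(-15/4)) - 350 = (1/2)*(-4/15) - 350 = -2/15 - 350 = -5252/15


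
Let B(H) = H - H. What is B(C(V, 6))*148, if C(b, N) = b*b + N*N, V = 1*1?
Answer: 0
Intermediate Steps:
V = 1
C(b, N) = N² + b² (C(b, N) = b² + N² = N² + b²)
B(H) = 0
B(C(V, 6))*148 = 0*148 = 0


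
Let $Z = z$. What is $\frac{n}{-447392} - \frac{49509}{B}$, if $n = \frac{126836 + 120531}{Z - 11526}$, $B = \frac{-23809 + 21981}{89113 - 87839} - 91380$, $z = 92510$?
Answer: $\frac{571314907067318083}{1054520064442721536} \approx 0.54178$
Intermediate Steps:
$Z = 92510$
$B = - \frac{58209974}{637}$ ($B = - \frac{1828}{1274} - 91380 = \left(-1828\right) \frac{1}{1274} - 91380 = - \frac{914}{637} - 91380 = - \frac{58209974}{637} \approx -91381.0$)
$n = \frac{247367}{80984}$ ($n = \frac{126836 + 120531}{92510 - 11526} = \frac{247367}{80984} \approx 3.0545$)
$\frac{n}{-447392} - \frac{49509}{B} = \frac{247367}{80984 \left(-447392\right)} - \frac{49509}{- \frac{58209974}{637}} = \frac{247367}{80984} \left(- \frac{1}{447392}\right) - - \frac{31537233}{58209974} = - \frac{247367}{36231593728} + \frac{31537233}{58209974} = \frac{571314907067318083}{1054520064442721536}$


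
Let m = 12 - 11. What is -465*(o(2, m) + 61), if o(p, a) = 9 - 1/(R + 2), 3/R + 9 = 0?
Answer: -32271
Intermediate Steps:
R = -⅓ (R = 3/(-9 + 0) = 3/(-9) = 3*(-⅑) = -⅓ ≈ -0.33333)
m = 1
o(p, a) = 42/5 (o(p, a) = 9 - 1/(-⅓ + 2) = 9 - 1/5/3 = 9 - 1*⅗ = 9 - ⅗ = 42/5)
-465*(o(2, m) + 61) = -465*(42/5 + 61) = -465*347/5 = -32271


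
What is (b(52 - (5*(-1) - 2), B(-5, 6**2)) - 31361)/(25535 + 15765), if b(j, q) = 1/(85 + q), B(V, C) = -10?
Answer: -1176037/1548750 ≈ -0.75935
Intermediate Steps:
(b(52 - (5*(-1) - 2), B(-5, 6**2)) - 31361)/(25535 + 15765) = (1/(85 - 10) - 31361)/(25535 + 15765) = (1/75 - 31361)/41300 = (1/75 - 31361)*(1/41300) = -2352074/75*1/41300 = -1176037/1548750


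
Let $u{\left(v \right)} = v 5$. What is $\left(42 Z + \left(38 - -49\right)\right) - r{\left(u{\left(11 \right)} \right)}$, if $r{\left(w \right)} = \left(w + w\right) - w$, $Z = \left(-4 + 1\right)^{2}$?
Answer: $410$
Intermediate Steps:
$u{\left(v \right)} = 5 v$
$Z = 9$ ($Z = \left(-3\right)^{2} = 9$)
$r{\left(w \right)} = w$ ($r{\left(w \right)} = 2 w - w = w$)
$\left(42 Z + \left(38 - -49\right)\right) - r{\left(u{\left(11 \right)} \right)} = \left(42 \cdot 9 + \left(38 - -49\right)\right) - 5 \cdot 11 = \left(378 + \left(38 + 49\right)\right) - 55 = \left(378 + 87\right) - 55 = 465 - 55 = 410$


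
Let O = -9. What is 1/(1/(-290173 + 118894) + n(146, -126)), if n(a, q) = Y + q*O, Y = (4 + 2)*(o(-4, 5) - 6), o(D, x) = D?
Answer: 171279/183953645 ≈ 0.00093110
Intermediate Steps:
Y = -60 (Y = (4 + 2)*(-4 - 6) = 6*(-10) = -60)
n(a, q) = -60 - 9*q (n(a, q) = -60 + q*(-9) = -60 - 9*q)
1/(1/(-290173 + 118894) + n(146, -126)) = 1/(1/(-290173 + 118894) + (-60 - 9*(-126))) = 1/(1/(-171279) + (-60 + 1134)) = 1/(-1/171279 + 1074) = 1/(183953645/171279) = 171279/183953645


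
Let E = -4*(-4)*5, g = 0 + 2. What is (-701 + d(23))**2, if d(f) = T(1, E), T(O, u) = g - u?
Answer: 606841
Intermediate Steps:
g = 2
E = 80 (E = 16*5 = 80)
T(O, u) = 2 - u
d(f) = -78 (d(f) = 2 - 1*80 = 2 - 80 = -78)
(-701 + d(23))**2 = (-701 - 78)**2 = (-779)**2 = 606841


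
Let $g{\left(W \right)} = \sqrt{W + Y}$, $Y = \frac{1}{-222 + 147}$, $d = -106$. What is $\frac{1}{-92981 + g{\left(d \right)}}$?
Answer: $- \frac{6973575}{648409985026} - \frac{5 i \sqrt{23853}}{648409985026} \approx -1.0755 \cdot 10^{-5} - 1.1909 \cdot 10^{-9} i$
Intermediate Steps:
$Y = - \frac{1}{75}$ ($Y = \frac{1}{-75} = - \frac{1}{75} \approx -0.013333$)
$g{\left(W \right)} = \sqrt{- \frac{1}{75} + W}$ ($g{\left(W \right)} = \sqrt{W - \frac{1}{75}} = \sqrt{- \frac{1}{75} + W}$)
$\frac{1}{-92981 + g{\left(d \right)}} = \frac{1}{-92981 + \frac{\sqrt{-3 + 225 \left(-106\right)}}{15}} = \frac{1}{-92981 + \frac{\sqrt{-3 - 23850}}{15}} = \frac{1}{-92981 + \frac{\sqrt{-23853}}{15}} = \frac{1}{-92981 + \frac{i \sqrt{23853}}{15}}$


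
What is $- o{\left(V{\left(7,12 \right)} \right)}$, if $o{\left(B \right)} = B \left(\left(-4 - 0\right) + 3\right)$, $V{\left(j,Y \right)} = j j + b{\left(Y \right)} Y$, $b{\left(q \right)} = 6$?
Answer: $121$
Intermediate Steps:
$V{\left(j,Y \right)} = j^{2} + 6 Y$ ($V{\left(j,Y \right)} = j j + 6 Y = j^{2} + 6 Y$)
$o{\left(B \right)} = - B$ ($o{\left(B \right)} = B \left(\left(-4 + 0\right) + 3\right) = B \left(-4 + 3\right) = B \left(-1\right) = - B$)
$- o{\left(V{\left(7,12 \right)} \right)} = - \left(-1\right) \left(7^{2} + 6 \cdot 12\right) = - \left(-1\right) \left(49 + 72\right) = - \left(-1\right) 121 = \left(-1\right) \left(-121\right) = 121$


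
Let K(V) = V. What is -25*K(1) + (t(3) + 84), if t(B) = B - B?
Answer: 59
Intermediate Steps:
t(B) = 0
-25*K(1) + (t(3) + 84) = -25*1 + (0 + 84) = -25 + 84 = 59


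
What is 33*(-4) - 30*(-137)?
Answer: 3978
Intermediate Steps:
33*(-4) - 30*(-137) = -132 + 4110 = 3978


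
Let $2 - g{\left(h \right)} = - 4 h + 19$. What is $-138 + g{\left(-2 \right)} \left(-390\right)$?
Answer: $9612$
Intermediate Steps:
$g{\left(h \right)} = -17 + 4 h$ ($g{\left(h \right)} = 2 - \left(- 4 h + 19\right) = 2 - \left(19 - 4 h\right) = 2 + \left(-19 + 4 h\right) = -17 + 4 h$)
$-138 + g{\left(-2 \right)} \left(-390\right) = -138 + \left(-17 + 4 \left(-2\right)\right) \left(-390\right) = -138 + \left(-17 - 8\right) \left(-390\right) = -138 - -9750 = -138 + 9750 = 9612$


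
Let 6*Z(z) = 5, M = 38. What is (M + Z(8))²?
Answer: 54289/36 ≈ 1508.0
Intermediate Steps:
Z(z) = ⅚ (Z(z) = (⅙)*5 = ⅚)
(M + Z(8))² = (38 + ⅚)² = (233/6)² = 54289/36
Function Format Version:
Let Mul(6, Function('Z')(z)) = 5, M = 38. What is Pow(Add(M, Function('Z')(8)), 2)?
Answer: Rational(54289, 36) ≈ 1508.0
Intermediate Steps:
Function('Z')(z) = Rational(5, 6) (Function('Z')(z) = Mul(Rational(1, 6), 5) = Rational(5, 6))
Pow(Add(M, Function('Z')(8)), 2) = Pow(Add(38, Rational(5, 6)), 2) = Pow(Rational(233, 6), 2) = Rational(54289, 36)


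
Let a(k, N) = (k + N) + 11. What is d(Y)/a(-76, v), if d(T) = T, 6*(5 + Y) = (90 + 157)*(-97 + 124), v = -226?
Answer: -2213/582 ≈ -3.8024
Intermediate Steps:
Y = 2213/2 (Y = -5 + ((90 + 157)*(-97 + 124))/6 = -5 + (247*27)/6 = -5 + (1/6)*6669 = -5 + 2223/2 = 2213/2 ≈ 1106.5)
a(k, N) = 11 + N + k (a(k, N) = (N + k) + 11 = 11 + N + k)
d(Y)/a(-76, v) = 2213/(2*(11 - 226 - 76)) = (2213/2)/(-291) = (2213/2)*(-1/291) = -2213/582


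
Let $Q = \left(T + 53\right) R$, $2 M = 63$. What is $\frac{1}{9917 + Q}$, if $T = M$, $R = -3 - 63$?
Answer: $\frac{1}{4340} \approx 0.00023041$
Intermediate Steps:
$M = \frac{63}{2}$ ($M = \frac{1}{2} \cdot 63 = \frac{63}{2} \approx 31.5$)
$R = -66$
$T = \frac{63}{2} \approx 31.5$
$Q = -5577$ ($Q = \left(\frac{63}{2} + 53\right) \left(-66\right) = \frac{169}{2} \left(-66\right) = -5577$)
$\frac{1}{9917 + Q} = \frac{1}{9917 - 5577} = \frac{1}{4340}$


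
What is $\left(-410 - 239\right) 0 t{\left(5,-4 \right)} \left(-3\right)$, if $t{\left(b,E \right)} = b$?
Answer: $0$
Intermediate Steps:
$\left(-410 - 239\right) 0 t{\left(5,-4 \right)} \left(-3\right) = \left(-410 - 239\right) 0 \cdot 5 \left(-3\right) = \left(-410 - 239\right) 0 \left(-3\right) = \left(-649\right) 0 = 0$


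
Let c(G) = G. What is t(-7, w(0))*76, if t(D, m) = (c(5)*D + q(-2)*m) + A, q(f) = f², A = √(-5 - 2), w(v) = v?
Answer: -2660 + 76*I*√7 ≈ -2660.0 + 201.08*I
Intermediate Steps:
A = I*√7 (A = √(-7) = I*√7 ≈ 2.6458*I)
t(D, m) = 4*m + 5*D + I*√7 (t(D, m) = (5*D + (-2)²*m) + I*√7 = (5*D + 4*m) + I*√7 = (4*m + 5*D) + I*√7 = 4*m + 5*D + I*√7)
t(-7, w(0))*76 = (4*0 + 5*(-7) + I*√7)*76 = (0 - 35 + I*√7)*76 = (-35 + I*√7)*76 = -2660 + 76*I*√7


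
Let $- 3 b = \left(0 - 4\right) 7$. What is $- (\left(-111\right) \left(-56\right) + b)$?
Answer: $- \frac{18676}{3} \approx -6225.3$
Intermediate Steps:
$b = \frac{28}{3}$ ($b = - \frac{\left(0 - 4\right) 7}{3} = - \frac{\left(-4\right) 7}{3} = \left(- \frac{1}{3}\right) \left(-28\right) = \frac{28}{3} \approx 9.3333$)
$- (\left(-111\right) \left(-56\right) + b) = - (\left(-111\right) \left(-56\right) + \frac{28}{3}) = - (6216 + \frac{28}{3}) = \left(-1\right) \frac{18676}{3} = - \frac{18676}{3}$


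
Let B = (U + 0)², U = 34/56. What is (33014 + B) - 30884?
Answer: 1670209/784 ≈ 2130.4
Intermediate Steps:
U = 17/28 (U = 34*(1/56) = 17/28 ≈ 0.60714)
B = 289/784 (B = (17/28 + 0)² = (17/28)² = 289/784 ≈ 0.36862)
(33014 + B) - 30884 = (33014 + 289/784) - 30884 = 25883265/784 - 30884 = 1670209/784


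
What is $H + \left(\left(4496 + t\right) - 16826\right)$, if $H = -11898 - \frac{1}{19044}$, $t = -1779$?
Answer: $- \frac{495277309}{19044} \approx -26007.0$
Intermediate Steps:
$H = - \frac{226585513}{19044}$ ($H = -11898 - \frac{1}{19044} = - \frac{226585513}{19044} \approx -11898.0$)
$H + \left(\left(4496 + t\right) - 16826\right) = - \frac{226585513}{19044} + \left(\left(4496 - 1779\right) - 16826\right) = - \frac{226585513}{19044} + \left(2717 - 16826\right) = - \frac{226585513}{19044} - 14109 = - \frac{495277309}{19044}$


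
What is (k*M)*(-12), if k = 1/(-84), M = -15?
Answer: -15/7 ≈ -2.1429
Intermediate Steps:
k = -1/84 ≈ -0.011905
(k*M)*(-12) = -1/84*(-15)*(-12) = (5/28)*(-12) = -15/7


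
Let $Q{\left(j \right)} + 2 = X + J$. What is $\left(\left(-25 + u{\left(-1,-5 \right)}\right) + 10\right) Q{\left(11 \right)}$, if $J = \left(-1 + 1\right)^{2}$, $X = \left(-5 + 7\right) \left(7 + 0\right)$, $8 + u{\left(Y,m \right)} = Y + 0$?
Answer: $-288$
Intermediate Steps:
$u{\left(Y,m \right)} = -8 + Y$ ($u{\left(Y,m \right)} = -8 + \left(Y + 0\right) = -8 + Y$)
$X = 14$ ($X = 2 \cdot 7 = 14$)
$J = 0$ ($J = 0^{2} = 0$)
$Q{\left(j \right)} = 12$ ($Q{\left(j \right)} = -2 + \left(14 + 0\right) = -2 + 14 = 12$)
$\left(\left(-25 + u{\left(-1,-5 \right)}\right) + 10\right) Q{\left(11 \right)} = \left(\left(-25 - 9\right) + 10\right) 12 = \left(-34 + 10\right) 12 = \left(-24\right) 12 = -288$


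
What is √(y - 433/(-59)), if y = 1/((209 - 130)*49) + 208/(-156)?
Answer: 5*√2301629766/97881 ≈ 2.4507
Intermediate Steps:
y = -15481/11613 (y = (1/49)/79 + 208*(-1/156) = (1/79)*(1/49) - 4/3 = 1/3871 - 4/3 = -15481/11613 ≈ -1.3331)
√(y - 433/(-59)) = √(-15481/11613 - 433/(-59)) = √(-15481/11613 - 433*(-1/59)) = √(-15481/11613 + 433/59) = √(4115050/685167) = 5*√2301629766/97881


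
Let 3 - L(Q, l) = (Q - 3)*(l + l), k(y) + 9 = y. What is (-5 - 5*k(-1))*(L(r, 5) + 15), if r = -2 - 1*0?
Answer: 3060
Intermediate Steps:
r = -2 (r = -2 + 0 = -2)
k(y) = -9 + y
L(Q, l) = 3 - 2*l*(-3 + Q) (L(Q, l) = 3 - (Q - 3)*(l + l) = 3 - (-3 + Q)*2*l = 3 - 2*l*(-3 + Q))
(-5 - 5*k(-1))*(L(r, 5) + 15) = (-5 - 5*(-9 - 1))*((3 + 6*5 - 2*(-2)*5) + 15) = (-5 - 5*(-10))*((3 + 30 + 20) + 15) = (-5 + 50)*(53 + 15) = 45*68 = 3060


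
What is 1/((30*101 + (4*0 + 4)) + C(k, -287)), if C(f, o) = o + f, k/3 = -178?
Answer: 1/2213 ≈ 0.00045188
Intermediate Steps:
k = -534 (k = 3*(-178) = -534)
C(f, o) = f + o
1/((30*101 + (4*0 + 4)) + C(k, -287)) = 1/((30*101 + (4*0 + 4)) + (-534 - 287)) = 1/((3030 + (0 + 4)) - 821) = 1/((3030 + 4) - 821) = 1/(3034 - 821) = 1/2213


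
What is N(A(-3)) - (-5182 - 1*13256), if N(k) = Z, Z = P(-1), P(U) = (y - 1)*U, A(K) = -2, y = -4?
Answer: 18443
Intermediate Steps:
P(U) = -5*U (P(U) = (-4 - 1)*U = -5*U)
Z = 5 (Z = -5*(-1) = 5)
N(k) = 5
N(A(-3)) - (-5182 - 1*13256) = 5 - (-5182 - 1*13256) = 5 - (-5182 - 13256) = 5 - 1*(-18438) = 5 + 18438 = 18443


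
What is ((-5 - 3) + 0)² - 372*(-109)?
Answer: 40612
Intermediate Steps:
((-5 - 3) + 0)² - 372*(-109) = (-8 + 0)² + 40548 = (-8)² + 40548 = 64 + 40548 = 40612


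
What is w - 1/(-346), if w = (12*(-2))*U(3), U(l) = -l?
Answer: 24913/346 ≈ 72.003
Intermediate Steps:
w = 72 (w = (12*(-2))*(-1*3) = -24*(-3) = 72)
w - 1/(-346) = 72 - 1/(-346) = 72 - 1*(-1/346) = 72 + 1/346 = 24913/346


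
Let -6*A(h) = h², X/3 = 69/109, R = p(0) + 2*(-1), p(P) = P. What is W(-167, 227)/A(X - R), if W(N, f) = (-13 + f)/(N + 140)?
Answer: 5085068/1625625 ≈ 3.1281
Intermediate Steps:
R = -2 (R = 0 + 2*(-1) = 0 - 2 = -2)
W(N, f) = (-13 + f)/(140 + N)
X = 207/109 (X = 3*(69/109) = 207/109 ≈ 1.8991)
A(h) = -h²/6
W(-167, 227)/A(X - R) = ((-13 + 227)/(140 - 167))/((-(207/109 - 1*(-2))²/6)) = (214/(-27))/((-(207/109 + 2)²/6)) = (-1/27*214)/((-(425/109)²/6)) = -214/(27*((-⅙*180625/11881))) = -214/(27*(-180625/71286)) = -214/27*(-71286/180625) = 5085068/1625625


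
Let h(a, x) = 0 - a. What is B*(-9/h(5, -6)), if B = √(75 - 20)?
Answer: 9*√55/5 ≈ 13.349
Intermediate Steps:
h(a, x) = -a
B = √55 ≈ 7.4162
B*(-9/h(5, -6)) = √55*(-9/((-1*5))) = √55*(-9/(-5)) = √55*(-9*(-⅕)) = √55*(9/5) = 9*√55/5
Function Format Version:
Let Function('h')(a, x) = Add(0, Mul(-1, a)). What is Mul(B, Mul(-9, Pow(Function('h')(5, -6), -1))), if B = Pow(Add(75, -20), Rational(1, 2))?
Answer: Mul(Rational(9, 5), Pow(55, Rational(1, 2))) ≈ 13.349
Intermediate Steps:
Function('h')(a, x) = Mul(-1, a)
B = Pow(55, Rational(1, 2)) ≈ 7.4162
Mul(B, Mul(-9, Pow(Function('h')(5, -6), -1))) = Mul(Pow(55, Rational(1, 2)), Mul(-9, Pow(Mul(-1, 5), -1))) = Mul(Pow(55, Rational(1, 2)), Mul(-9, Pow(-5, -1))) = Mul(Pow(55, Rational(1, 2)), Mul(-9, Rational(-1, 5))) = Mul(Pow(55, Rational(1, 2)), Rational(9, 5)) = Mul(Rational(9, 5), Pow(55, Rational(1, 2)))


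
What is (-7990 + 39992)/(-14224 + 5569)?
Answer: -32002/8655 ≈ -3.6975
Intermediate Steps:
(-7990 + 39992)/(-14224 + 5569) = 32002/(-8655) = 32002*(-1/8655) = -32002/8655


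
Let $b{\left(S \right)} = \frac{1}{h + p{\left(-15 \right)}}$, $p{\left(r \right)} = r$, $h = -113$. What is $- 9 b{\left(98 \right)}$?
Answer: $\frac{9}{128} \approx 0.070313$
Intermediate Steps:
$b{\left(S \right)} = - \frac{1}{128}$ ($b{\left(S \right)} = \frac{1}{-113 - 15} = \frac{1}{-128} = - \frac{1}{128}$)
$- 9 b{\left(98 \right)} = \left(-9\right) \left(- \frac{1}{128}\right) = \frac{9}{128}$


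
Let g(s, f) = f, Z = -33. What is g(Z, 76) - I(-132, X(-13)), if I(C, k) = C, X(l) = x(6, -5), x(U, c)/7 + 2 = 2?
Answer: 208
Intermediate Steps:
x(U, c) = 0 (x(U, c) = -14 + 7*2 = -14 + 14 = 0)
X(l) = 0
g(Z, 76) - I(-132, X(-13)) = 76 - 1*(-132) = 76 + 132 = 208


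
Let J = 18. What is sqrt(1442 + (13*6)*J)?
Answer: sqrt(2846) ≈ 53.348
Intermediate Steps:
sqrt(1442 + (13*6)*J) = sqrt(1442 + (13*6)*18) = sqrt(1442 + 78*18) = sqrt(1442 + 1404) = sqrt(2846)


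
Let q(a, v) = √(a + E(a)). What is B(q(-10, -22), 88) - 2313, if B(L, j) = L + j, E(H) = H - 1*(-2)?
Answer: -2225 + 3*I*√2 ≈ -2225.0 + 4.2426*I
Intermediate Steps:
E(H) = 2 + H (E(H) = H + 2 = 2 + H)
q(a, v) = √(2 + 2*a) (q(a, v) = √(a + (2 + a)) = √(2 + 2*a))
B(q(-10, -22), 88) - 2313 = (√(2 + 2*(-10)) + 88) - 2313 = (√(2 - 20) + 88) - 2313 = (√(-18) + 88) - 2313 = (3*I*√2 + 88) - 2313 = (88 + 3*I*√2) - 2313 = -2225 + 3*I*√2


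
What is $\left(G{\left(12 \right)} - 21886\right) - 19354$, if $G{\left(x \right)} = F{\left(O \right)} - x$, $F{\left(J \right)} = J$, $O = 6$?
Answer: $-41246$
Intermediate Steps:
$G{\left(x \right)} = 6 - x$
$\left(G{\left(12 \right)} - 21886\right) - 19354 = \left(\left(6 - 12\right) - 21886\right) - 19354 = \left(-6 - 21886\right) - 19354 = -21892 - 19354 = -41246$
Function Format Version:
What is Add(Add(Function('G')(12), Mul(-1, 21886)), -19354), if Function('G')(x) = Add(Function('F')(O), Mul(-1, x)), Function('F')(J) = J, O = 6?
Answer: -41246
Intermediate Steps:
Function('G')(x) = Add(6, Mul(-1, x))
Add(Add(Function('G')(12), Mul(-1, 21886)), -19354) = Add(Add(Add(6, Mul(-1, 12)), Mul(-1, 21886)), -19354) = Add(Add(Add(6, -12), -21886), -19354) = Add(Add(-6, -21886), -19354) = Add(-21892, -19354) = -41246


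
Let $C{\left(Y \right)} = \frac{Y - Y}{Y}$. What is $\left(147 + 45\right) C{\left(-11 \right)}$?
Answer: $0$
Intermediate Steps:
$C{\left(Y \right)} = 0$ ($C{\left(Y \right)} = \frac{0}{Y} = 0$)
$\left(147 + 45\right) C{\left(-11 \right)} = \left(147 + 45\right) 0 = 192 \cdot 0 = 0$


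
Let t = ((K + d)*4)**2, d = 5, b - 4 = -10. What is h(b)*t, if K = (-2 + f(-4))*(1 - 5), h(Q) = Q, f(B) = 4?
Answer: -864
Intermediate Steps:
b = -6 (b = 4 - 10 = -6)
K = -8 (K = (-2 + 4)*(1 - 5) = 2*(-4) = -8)
t = 144 (t = ((-8 + 5)*4)**2 = (-3*4)**2 = (-12)**2 = 144)
h(b)*t = -6*144 = -864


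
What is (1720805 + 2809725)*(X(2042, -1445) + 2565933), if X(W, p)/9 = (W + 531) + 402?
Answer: 11746341375240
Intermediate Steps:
X(W, p) = 8397 + 9*W (X(W, p) = 9*((W + 531) + 402) = 9*((531 + W) + 402) = 9*(933 + W) = 8397 + 9*W)
(1720805 + 2809725)*(X(2042, -1445) + 2565933) = (1720805 + 2809725)*((8397 + 9*2042) + 2565933) = 4530530*((8397 + 18378) + 2565933) = 4530530*(26775 + 2565933) = 4530530*2592708 = 11746341375240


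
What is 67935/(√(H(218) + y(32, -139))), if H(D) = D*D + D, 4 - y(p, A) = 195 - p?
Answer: 22645*√5287/5287 ≈ 311.44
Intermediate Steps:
y(p, A) = -191 + p (y(p, A) = 4 - (195 - p) = 4 + (-195 + p) = -191 + p)
H(D) = D + D² (H(D) = D² + D = D + D²)
67935/(√(H(218) + y(32, -139))) = 67935/(√(218*(1 + 218) + (-191 + 32))) = 67935/(√(218*219 - 159)) = 67935/(√(47742 - 159)) = 67935/(√47583) = 67935/((3*√5287)) = 67935*(√5287/15861) = 22645*√5287/5287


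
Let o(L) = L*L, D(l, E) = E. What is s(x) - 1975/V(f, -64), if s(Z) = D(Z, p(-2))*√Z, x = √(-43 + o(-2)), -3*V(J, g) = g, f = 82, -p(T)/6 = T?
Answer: -5925/64 + 12*(-39)^(¼) ≈ -71.373 + 21.205*I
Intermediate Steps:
p(T) = -6*T
o(L) = L²
V(J, g) = -g/3
x = I*√39 (x = √(-43 + (-2)²) = √(-43 + 4) = √(-39) = I*√39 ≈ 6.245*I)
s(Z) = 12*√Z (s(Z) = (-6*(-2))*√Z = 12*√Z)
s(x) - 1975/V(f, -64) = 12*√(I*√39) - 1975/((-⅓*(-64))) = 12*(39^(¼)*√I) - 1975/64/3 = 12*39^(¼)*√I - 1975*3/64 = 12*39^(¼)*√I - 5925/64 = -5925/64 + 12*39^(¼)*√I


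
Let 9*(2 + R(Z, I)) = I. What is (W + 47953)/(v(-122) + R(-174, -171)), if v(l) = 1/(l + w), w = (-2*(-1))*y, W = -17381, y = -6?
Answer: -4096648/2815 ≈ -1455.3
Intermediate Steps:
R(Z, I) = -2 + I/9
w = -12 (w = -2*(-1)*(-6) = 2*(-6) = -12)
v(l) = 1/(-12 + l) (v(l) = 1/(l - 12) = 1/(-12 + l))
(W + 47953)/(v(-122) + R(-174, -171)) = (-17381 + 47953)/(1/(-12 - 122) + (-2 + (⅑)*(-171))) = 30572/(1/(-134) + (-2 - 19)) = 30572/(-1/134 - 21) = 30572/(-2815/134) = 30572*(-134/2815) = -4096648/2815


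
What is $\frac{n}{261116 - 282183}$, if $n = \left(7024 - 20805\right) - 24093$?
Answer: $\frac{37874}{21067} \approx 1.7978$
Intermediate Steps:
$n = -37874$ ($n = -13781 - 24093 = -37874$)
$\frac{n}{261116 - 282183} = - \frac{37874}{261116 - 282183} = - \frac{37874}{-21067} = \left(-37874\right) \left(- \frac{1}{21067}\right) = \frac{37874}{21067}$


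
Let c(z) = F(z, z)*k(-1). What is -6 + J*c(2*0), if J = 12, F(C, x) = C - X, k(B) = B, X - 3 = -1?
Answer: 18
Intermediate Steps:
X = 2 (X = 3 - 1 = 2)
F(C, x) = -2 + C (F(C, x) = C - 1*2 = C - 2 = -2 + C)
c(z) = 2 - z (c(z) = (-2 + z)*(-1) = 2 - z)
-6 + J*c(2*0) = -6 + 12*(2 - 2*0) = -6 + 12*(2 - 1*0) = -6 + 12*(2 + 0) = -6 + 12*2 = -6 + 24 = 18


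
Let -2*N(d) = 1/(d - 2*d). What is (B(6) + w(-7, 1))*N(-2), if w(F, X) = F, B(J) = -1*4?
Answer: 11/4 ≈ 2.7500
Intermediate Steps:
B(J) = -4
N(d) = 1/(2*d) (N(d) = -1/(2*(d - 2*d)) = -(-1/d)/2 = -(-1)/(2*d) = 1/(2*d))
(B(6) + w(-7, 1))*N(-2) = (-4 - 7)*((½)/(-2)) = -11*(-1)/(2*2) = -11*(-¼) = 11/4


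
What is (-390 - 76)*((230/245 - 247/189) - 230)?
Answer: 142026082/1323 ≈ 1.0735e+5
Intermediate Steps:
(-390 - 76)*((230/245 - 247/189) - 230) = -466*((230*(1/245) - 247*1/189) - 230) = -466*((46/49 - 247/189) - 230) = -466*(-487/1323 - 230) = -466*(-304777/1323) = 142026082/1323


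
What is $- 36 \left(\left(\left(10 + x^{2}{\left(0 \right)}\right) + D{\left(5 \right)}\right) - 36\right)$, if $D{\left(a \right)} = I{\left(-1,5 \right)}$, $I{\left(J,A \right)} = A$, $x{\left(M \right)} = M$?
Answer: $756$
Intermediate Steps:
$D{\left(a \right)} = 5$
$- 36 \left(\left(\left(10 + x^{2}{\left(0 \right)}\right) + D{\left(5 \right)}\right) - 36\right) = - 36 \left(\left(\left(10 + 0^{2}\right) + 5\right) - 36\right) = - 36 \left(\left(\left(10 + 0\right) + 5\right) - 36\right) = - 36 \left(\left(10 + 5\right) - 36\right) = - 36 \left(15 - 36\right) = \left(-36\right) \left(-21\right) = 756$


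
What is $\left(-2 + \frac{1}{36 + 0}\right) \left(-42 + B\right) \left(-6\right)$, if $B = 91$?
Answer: $\frac{3479}{6} \approx 579.83$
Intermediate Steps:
$\left(-2 + \frac{1}{36 + 0}\right) \left(-42 + B\right) \left(-6\right) = \left(-2 + \frac{1}{36 + 0}\right) \left(-42 + 91\right) \left(-6\right) = \left(-2 + \frac{1}{36}\right) 49 \left(-6\right) = \left(- \frac{71}{36}\right) 49 \left(-6\right) = \left(- \frac{3479}{36}\right) \left(-6\right) = \frac{3479}{6}$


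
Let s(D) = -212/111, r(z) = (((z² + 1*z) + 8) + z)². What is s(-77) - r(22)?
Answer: -31890068/111 ≈ -2.8730e+5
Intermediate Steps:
r(z) = (8 + z² + 2*z)² (r(z) = (((z² + z) + 8) + z)² = (((z + z²) + 8) + z)² = ((8 + z + z²) + z)² = (8 + z² + 2*z)²)
s(D) = -212/111
s(-77) - r(22) = -212/111 - (8 + 22² + 2*22)² = -212/111 - (8 + 484 + 44)² = -212/111 - 1*536² = -212/111 - 1*287296 = -212/111 - 287296 = -31890068/111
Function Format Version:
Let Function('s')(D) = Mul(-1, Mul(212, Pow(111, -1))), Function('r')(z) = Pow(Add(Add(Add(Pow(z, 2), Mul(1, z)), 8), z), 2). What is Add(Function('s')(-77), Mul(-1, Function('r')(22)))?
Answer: Rational(-31890068, 111) ≈ -2.8730e+5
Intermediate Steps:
Function('r')(z) = Pow(Add(8, Pow(z, 2), Mul(2, z)), 2) (Function('r')(z) = Pow(Add(Add(Add(Pow(z, 2), z), 8), z), 2) = Pow(Add(Add(Add(z, Pow(z, 2)), 8), z), 2) = Pow(Add(Add(8, z, Pow(z, 2)), z), 2) = Pow(Add(8, Pow(z, 2), Mul(2, z)), 2))
Function('s')(D) = Rational(-212, 111) (Function('s')(D) = Mul(-1, Mul(212, Rational(1, 111))) = Mul(-1, Rational(212, 111)) = Rational(-212, 111))
Add(Function('s')(-77), Mul(-1, Function('r')(22))) = Add(Rational(-212, 111), Mul(-1, Pow(Add(8, Pow(22, 2), Mul(2, 22)), 2))) = Add(Rational(-212, 111), Mul(-1, Pow(Add(8, 484, 44), 2))) = Add(Rational(-212, 111), Mul(-1, Pow(536, 2))) = Add(Rational(-212, 111), Mul(-1, 287296)) = Add(Rational(-212, 111), -287296) = Rational(-31890068, 111)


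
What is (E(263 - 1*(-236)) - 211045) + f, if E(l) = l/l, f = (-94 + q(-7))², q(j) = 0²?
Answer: -202208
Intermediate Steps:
q(j) = 0
f = 8836 (f = (-94 + 0)² = (-94)² = 8836)
E(l) = 1
(E(263 - 1*(-236)) - 211045) + f = (1 - 211045) + 8836 = -211044 + 8836 = -202208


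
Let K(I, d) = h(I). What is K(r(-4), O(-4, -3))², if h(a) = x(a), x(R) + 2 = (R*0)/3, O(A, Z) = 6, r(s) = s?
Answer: 4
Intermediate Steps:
x(R) = -2 (x(R) = -2 + (R*0)/3 = -2 + 0*(⅓) = -2 + 0 = -2)
h(a) = -2
K(I, d) = -2
K(r(-4), O(-4, -3))² = (-2)² = 4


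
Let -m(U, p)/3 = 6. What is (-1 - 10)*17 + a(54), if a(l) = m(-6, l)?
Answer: -205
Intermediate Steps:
m(U, p) = -18 (m(U, p) = -3*6 = -18)
a(l) = -18
(-1 - 10)*17 + a(54) = (-1 - 10)*17 - 18 = -11*17 - 18 = -187 - 18 = -205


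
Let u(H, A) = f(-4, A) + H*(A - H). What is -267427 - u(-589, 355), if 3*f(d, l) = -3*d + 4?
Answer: 865751/3 ≈ 2.8858e+5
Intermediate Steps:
f(d, l) = 4/3 - d (f(d, l) = (-3*d + 4)/3 = (4 - 3*d)/3 = 4/3 - d)
u(H, A) = 16/3 + H*(A - H) (u(H, A) = (4/3 - 1*(-4)) + H*(A - H) = (4/3 + 4) + H*(A - H) = 16/3 + H*(A - H))
-267427 - u(-589, 355) = -267427 - (16/3 - 1*(-589)² + 355*(-589)) = -267427 - (16/3 - 1*346921 - 209095) = -267427 - (16/3 - 346921 - 209095) = -267427 - 1*(-1668032/3) = -267427 + 1668032/3 = 865751/3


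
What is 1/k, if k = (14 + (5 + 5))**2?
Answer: 1/576 ≈ 0.0017361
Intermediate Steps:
k = 576 (k = (14 + 10)**2 = 24**2 = 576)
1/k = 1/576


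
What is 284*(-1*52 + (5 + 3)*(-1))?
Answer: -17040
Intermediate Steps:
284*(-1*52 + (5 + 3)*(-1)) = 284*(-52 + 8*(-1)) = 284*(-52 - 8) = 284*(-60) = -17040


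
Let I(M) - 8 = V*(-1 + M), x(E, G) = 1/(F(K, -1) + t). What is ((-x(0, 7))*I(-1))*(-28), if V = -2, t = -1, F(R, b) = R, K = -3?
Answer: -84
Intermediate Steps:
x(E, G) = -¼ (x(E, G) = 1/(-3 - 1) = 1/(-4) = -¼)
I(M) = 10 - 2*M (I(M) = 8 - 2*(-1 + M) = 8 + (2 - 2*M) = 10 - 2*M)
((-x(0, 7))*I(-1))*(-28) = ((-1*(-¼))*(10 - 2*(-1)))*(-28) = ((10 + 2)/4)*(-28) = ((¼)*12)*(-28) = 3*(-28) = -84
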